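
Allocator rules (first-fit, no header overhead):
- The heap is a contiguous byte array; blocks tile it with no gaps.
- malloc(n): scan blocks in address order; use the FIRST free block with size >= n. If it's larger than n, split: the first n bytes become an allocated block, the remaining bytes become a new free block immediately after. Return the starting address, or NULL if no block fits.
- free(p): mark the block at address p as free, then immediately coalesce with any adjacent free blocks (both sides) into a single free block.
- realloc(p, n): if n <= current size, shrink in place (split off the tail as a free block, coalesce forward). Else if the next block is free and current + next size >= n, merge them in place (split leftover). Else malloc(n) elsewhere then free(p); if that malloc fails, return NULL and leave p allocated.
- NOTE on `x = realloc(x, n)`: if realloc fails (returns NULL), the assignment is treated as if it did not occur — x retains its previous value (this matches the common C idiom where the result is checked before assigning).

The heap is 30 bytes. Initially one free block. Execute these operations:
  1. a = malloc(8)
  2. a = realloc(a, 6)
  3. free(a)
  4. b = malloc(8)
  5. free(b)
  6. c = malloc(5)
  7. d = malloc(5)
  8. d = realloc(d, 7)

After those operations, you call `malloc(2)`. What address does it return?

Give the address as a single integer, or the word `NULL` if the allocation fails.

Answer: 12

Derivation:
Op 1: a = malloc(8) -> a = 0; heap: [0-7 ALLOC][8-29 FREE]
Op 2: a = realloc(a, 6) -> a = 0; heap: [0-5 ALLOC][6-29 FREE]
Op 3: free(a) -> (freed a); heap: [0-29 FREE]
Op 4: b = malloc(8) -> b = 0; heap: [0-7 ALLOC][8-29 FREE]
Op 5: free(b) -> (freed b); heap: [0-29 FREE]
Op 6: c = malloc(5) -> c = 0; heap: [0-4 ALLOC][5-29 FREE]
Op 7: d = malloc(5) -> d = 5; heap: [0-4 ALLOC][5-9 ALLOC][10-29 FREE]
Op 8: d = realloc(d, 7) -> d = 5; heap: [0-4 ALLOC][5-11 ALLOC][12-29 FREE]
malloc(2): first-fit scan over [0-4 ALLOC][5-11 ALLOC][12-29 FREE] -> 12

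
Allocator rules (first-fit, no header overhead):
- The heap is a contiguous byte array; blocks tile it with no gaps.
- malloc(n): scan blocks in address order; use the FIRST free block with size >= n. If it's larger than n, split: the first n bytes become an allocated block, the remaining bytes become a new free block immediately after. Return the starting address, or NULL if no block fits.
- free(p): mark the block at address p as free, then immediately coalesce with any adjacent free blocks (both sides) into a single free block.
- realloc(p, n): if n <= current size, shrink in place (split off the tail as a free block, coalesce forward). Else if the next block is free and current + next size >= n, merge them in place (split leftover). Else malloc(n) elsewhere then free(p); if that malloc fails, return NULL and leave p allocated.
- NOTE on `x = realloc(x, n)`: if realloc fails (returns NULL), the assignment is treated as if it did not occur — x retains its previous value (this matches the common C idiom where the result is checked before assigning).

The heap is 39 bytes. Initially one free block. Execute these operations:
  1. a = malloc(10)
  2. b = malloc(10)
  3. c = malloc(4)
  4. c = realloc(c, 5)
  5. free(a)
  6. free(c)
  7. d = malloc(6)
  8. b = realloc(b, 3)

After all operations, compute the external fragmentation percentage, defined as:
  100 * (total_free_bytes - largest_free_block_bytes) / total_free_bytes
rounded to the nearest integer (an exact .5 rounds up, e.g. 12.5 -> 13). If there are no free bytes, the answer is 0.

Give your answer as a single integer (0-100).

Op 1: a = malloc(10) -> a = 0; heap: [0-9 ALLOC][10-38 FREE]
Op 2: b = malloc(10) -> b = 10; heap: [0-9 ALLOC][10-19 ALLOC][20-38 FREE]
Op 3: c = malloc(4) -> c = 20; heap: [0-9 ALLOC][10-19 ALLOC][20-23 ALLOC][24-38 FREE]
Op 4: c = realloc(c, 5) -> c = 20; heap: [0-9 ALLOC][10-19 ALLOC][20-24 ALLOC][25-38 FREE]
Op 5: free(a) -> (freed a); heap: [0-9 FREE][10-19 ALLOC][20-24 ALLOC][25-38 FREE]
Op 6: free(c) -> (freed c); heap: [0-9 FREE][10-19 ALLOC][20-38 FREE]
Op 7: d = malloc(6) -> d = 0; heap: [0-5 ALLOC][6-9 FREE][10-19 ALLOC][20-38 FREE]
Op 8: b = realloc(b, 3) -> b = 10; heap: [0-5 ALLOC][6-9 FREE][10-12 ALLOC][13-38 FREE]
Free blocks: [4 26] total_free=30 largest=26 -> 100*(30-26)/30 = 400/30 ≈ 13.333 -> rounds to 13

Answer: 13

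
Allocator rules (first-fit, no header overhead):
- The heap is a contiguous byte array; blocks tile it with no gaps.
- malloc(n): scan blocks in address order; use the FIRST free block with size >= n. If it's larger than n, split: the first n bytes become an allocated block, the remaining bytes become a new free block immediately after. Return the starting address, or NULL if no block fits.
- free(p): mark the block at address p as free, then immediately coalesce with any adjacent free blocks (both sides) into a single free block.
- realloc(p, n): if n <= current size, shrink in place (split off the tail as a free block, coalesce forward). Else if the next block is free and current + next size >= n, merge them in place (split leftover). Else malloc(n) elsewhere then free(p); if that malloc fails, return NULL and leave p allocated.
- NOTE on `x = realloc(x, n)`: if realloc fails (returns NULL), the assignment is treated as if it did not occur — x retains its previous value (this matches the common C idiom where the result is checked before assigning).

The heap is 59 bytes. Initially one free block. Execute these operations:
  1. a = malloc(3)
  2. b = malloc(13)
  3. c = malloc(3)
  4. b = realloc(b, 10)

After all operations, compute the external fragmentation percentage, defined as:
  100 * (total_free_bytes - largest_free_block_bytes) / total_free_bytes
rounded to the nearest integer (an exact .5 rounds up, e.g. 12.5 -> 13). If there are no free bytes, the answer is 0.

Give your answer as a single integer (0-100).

Op 1: a = malloc(3) -> a = 0; heap: [0-2 ALLOC][3-58 FREE]
Op 2: b = malloc(13) -> b = 3; heap: [0-2 ALLOC][3-15 ALLOC][16-58 FREE]
Op 3: c = malloc(3) -> c = 16; heap: [0-2 ALLOC][3-15 ALLOC][16-18 ALLOC][19-58 FREE]
Op 4: b = realloc(b, 10) -> b = 3; heap: [0-2 ALLOC][3-12 ALLOC][13-15 FREE][16-18 ALLOC][19-58 FREE]
Free blocks: [3 40] total_free=43 largest=40 -> 100*(43-40)/43 = 300/43 ≈ 6.977 -> rounds to 7

Answer: 7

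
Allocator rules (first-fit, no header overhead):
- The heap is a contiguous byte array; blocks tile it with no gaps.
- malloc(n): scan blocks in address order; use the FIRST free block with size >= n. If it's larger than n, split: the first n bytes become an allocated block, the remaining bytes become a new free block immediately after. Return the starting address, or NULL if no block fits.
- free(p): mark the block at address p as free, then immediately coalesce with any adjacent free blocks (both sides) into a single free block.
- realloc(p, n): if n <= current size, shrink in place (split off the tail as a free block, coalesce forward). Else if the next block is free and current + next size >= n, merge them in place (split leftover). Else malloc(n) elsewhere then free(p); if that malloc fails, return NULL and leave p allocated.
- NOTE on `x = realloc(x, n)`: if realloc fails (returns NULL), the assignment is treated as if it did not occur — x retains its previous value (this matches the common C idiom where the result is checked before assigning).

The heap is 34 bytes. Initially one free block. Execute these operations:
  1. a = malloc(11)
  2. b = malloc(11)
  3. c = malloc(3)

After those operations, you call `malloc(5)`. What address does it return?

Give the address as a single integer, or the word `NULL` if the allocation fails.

Answer: 25

Derivation:
Op 1: a = malloc(11) -> a = 0; heap: [0-10 ALLOC][11-33 FREE]
Op 2: b = malloc(11) -> b = 11; heap: [0-10 ALLOC][11-21 ALLOC][22-33 FREE]
Op 3: c = malloc(3) -> c = 22; heap: [0-10 ALLOC][11-21 ALLOC][22-24 ALLOC][25-33 FREE]
malloc(5): first-fit scan over [0-10 ALLOC][11-21 ALLOC][22-24 ALLOC][25-33 FREE] -> 25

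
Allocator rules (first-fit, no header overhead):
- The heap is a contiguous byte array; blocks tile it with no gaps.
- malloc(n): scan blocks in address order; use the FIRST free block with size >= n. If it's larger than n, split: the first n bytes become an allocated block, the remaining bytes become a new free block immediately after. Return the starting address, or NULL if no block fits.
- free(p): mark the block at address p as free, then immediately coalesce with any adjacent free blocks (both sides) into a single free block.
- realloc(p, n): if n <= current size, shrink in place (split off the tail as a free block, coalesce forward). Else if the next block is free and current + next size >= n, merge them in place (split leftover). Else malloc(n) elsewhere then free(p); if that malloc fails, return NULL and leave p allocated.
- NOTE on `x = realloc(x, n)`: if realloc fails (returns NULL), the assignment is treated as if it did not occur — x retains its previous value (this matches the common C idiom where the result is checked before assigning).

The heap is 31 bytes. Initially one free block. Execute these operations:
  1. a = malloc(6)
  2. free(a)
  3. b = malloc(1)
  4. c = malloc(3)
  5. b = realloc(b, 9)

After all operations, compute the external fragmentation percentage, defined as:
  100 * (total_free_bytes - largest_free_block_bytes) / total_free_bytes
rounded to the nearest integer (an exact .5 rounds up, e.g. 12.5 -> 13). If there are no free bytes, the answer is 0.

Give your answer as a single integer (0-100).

Op 1: a = malloc(6) -> a = 0; heap: [0-5 ALLOC][6-30 FREE]
Op 2: free(a) -> (freed a); heap: [0-30 FREE]
Op 3: b = malloc(1) -> b = 0; heap: [0-0 ALLOC][1-30 FREE]
Op 4: c = malloc(3) -> c = 1; heap: [0-0 ALLOC][1-3 ALLOC][4-30 FREE]
Op 5: b = realloc(b, 9) -> b = 4; heap: [0-0 FREE][1-3 ALLOC][4-12 ALLOC][13-30 FREE]
Free blocks: [1 18] total_free=19 largest=18 -> 100*(19-18)/19 = 100/19 ≈ 5.263 -> rounds to 5

Answer: 5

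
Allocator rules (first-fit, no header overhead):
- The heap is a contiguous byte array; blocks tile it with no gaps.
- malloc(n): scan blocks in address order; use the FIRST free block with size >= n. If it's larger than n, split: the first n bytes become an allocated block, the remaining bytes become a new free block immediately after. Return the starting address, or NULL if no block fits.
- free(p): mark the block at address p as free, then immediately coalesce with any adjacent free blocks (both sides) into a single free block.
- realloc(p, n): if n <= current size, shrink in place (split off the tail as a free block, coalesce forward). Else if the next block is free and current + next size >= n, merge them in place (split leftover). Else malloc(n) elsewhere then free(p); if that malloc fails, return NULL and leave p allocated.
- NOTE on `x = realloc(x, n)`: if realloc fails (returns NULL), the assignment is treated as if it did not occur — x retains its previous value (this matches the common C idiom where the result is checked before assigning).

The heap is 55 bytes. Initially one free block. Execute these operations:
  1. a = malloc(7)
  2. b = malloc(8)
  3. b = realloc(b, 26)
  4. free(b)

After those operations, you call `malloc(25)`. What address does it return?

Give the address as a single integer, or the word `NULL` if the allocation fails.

Op 1: a = malloc(7) -> a = 0; heap: [0-6 ALLOC][7-54 FREE]
Op 2: b = malloc(8) -> b = 7; heap: [0-6 ALLOC][7-14 ALLOC][15-54 FREE]
Op 3: b = realloc(b, 26) -> b = 7; heap: [0-6 ALLOC][7-32 ALLOC][33-54 FREE]
Op 4: free(b) -> (freed b); heap: [0-6 ALLOC][7-54 FREE]
malloc(25): first-fit scan over [0-6 ALLOC][7-54 FREE] -> 7

Answer: 7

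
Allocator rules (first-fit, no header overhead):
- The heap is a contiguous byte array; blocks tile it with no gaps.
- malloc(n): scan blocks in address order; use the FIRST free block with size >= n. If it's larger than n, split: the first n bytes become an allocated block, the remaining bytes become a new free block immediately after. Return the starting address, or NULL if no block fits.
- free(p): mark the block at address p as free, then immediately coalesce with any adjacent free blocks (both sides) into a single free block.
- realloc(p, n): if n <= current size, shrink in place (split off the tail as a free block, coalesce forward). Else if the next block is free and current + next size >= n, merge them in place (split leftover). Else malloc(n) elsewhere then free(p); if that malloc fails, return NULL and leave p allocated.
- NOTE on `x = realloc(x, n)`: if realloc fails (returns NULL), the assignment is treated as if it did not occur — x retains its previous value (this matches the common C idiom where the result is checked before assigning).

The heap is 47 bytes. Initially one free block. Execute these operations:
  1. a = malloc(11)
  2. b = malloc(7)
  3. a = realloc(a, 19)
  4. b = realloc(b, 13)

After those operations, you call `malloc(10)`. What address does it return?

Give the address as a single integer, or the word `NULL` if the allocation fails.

Answer: 0

Derivation:
Op 1: a = malloc(11) -> a = 0; heap: [0-10 ALLOC][11-46 FREE]
Op 2: b = malloc(7) -> b = 11; heap: [0-10 ALLOC][11-17 ALLOC][18-46 FREE]
Op 3: a = realloc(a, 19) -> a = 18; heap: [0-10 FREE][11-17 ALLOC][18-36 ALLOC][37-46 FREE]
Op 4: b = realloc(b, 13) -> NULL (b unchanged); heap: [0-10 FREE][11-17 ALLOC][18-36 ALLOC][37-46 FREE]
malloc(10): first-fit scan over [0-10 FREE][11-17 ALLOC][18-36 ALLOC][37-46 FREE] -> 0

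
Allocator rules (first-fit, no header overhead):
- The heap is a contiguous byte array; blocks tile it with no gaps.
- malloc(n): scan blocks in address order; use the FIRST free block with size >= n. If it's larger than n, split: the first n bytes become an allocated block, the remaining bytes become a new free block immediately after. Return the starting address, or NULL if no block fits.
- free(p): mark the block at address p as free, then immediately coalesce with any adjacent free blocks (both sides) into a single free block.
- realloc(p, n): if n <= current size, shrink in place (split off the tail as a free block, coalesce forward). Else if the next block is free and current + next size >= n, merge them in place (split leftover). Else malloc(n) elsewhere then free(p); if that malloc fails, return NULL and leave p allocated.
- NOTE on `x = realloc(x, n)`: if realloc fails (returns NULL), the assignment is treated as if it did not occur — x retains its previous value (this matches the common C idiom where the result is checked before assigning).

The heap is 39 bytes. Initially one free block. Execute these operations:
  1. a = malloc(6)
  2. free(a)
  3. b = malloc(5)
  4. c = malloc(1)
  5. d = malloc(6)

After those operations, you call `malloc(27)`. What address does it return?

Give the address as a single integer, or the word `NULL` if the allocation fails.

Op 1: a = malloc(6) -> a = 0; heap: [0-5 ALLOC][6-38 FREE]
Op 2: free(a) -> (freed a); heap: [0-38 FREE]
Op 3: b = malloc(5) -> b = 0; heap: [0-4 ALLOC][5-38 FREE]
Op 4: c = malloc(1) -> c = 5; heap: [0-4 ALLOC][5-5 ALLOC][6-38 FREE]
Op 5: d = malloc(6) -> d = 6; heap: [0-4 ALLOC][5-5 ALLOC][6-11 ALLOC][12-38 FREE]
malloc(27): first-fit scan over [0-4 ALLOC][5-5 ALLOC][6-11 ALLOC][12-38 FREE] -> 12

Answer: 12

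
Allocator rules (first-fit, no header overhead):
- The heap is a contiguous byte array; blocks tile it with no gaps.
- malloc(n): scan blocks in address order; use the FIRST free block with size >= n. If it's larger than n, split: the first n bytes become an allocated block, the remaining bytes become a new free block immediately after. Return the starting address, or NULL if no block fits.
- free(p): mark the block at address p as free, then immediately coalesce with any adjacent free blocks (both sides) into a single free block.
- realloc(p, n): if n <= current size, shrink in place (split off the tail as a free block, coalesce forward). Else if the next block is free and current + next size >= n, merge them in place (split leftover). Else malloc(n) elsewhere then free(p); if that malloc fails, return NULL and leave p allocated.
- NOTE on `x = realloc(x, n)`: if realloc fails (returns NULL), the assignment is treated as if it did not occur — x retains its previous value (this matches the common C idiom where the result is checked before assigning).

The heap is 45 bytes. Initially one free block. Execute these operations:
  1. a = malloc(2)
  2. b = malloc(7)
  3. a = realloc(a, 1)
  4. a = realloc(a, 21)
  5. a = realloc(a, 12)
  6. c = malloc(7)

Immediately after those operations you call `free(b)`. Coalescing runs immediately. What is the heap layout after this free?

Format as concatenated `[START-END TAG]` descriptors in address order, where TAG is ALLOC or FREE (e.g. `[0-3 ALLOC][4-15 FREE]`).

Answer: [0-8 FREE][9-20 ALLOC][21-27 ALLOC][28-44 FREE]

Derivation:
Op 1: a = malloc(2) -> a = 0; heap: [0-1 ALLOC][2-44 FREE]
Op 2: b = malloc(7) -> b = 2; heap: [0-1 ALLOC][2-8 ALLOC][9-44 FREE]
Op 3: a = realloc(a, 1) -> a = 0; heap: [0-0 ALLOC][1-1 FREE][2-8 ALLOC][9-44 FREE]
Op 4: a = realloc(a, 21) -> a = 9; heap: [0-1 FREE][2-8 ALLOC][9-29 ALLOC][30-44 FREE]
Op 5: a = realloc(a, 12) -> a = 9; heap: [0-1 FREE][2-8 ALLOC][9-20 ALLOC][21-44 FREE]
Op 6: c = malloc(7) -> c = 21; heap: [0-1 FREE][2-8 ALLOC][9-20 ALLOC][21-27 ALLOC][28-44 FREE]
free(b): b = 2 -> block [2-8 ALLOC]; mark free, coalesce with adjacent free neighbors -> [0-8 FREE][9-20 ALLOC][21-27 ALLOC][28-44 FREE]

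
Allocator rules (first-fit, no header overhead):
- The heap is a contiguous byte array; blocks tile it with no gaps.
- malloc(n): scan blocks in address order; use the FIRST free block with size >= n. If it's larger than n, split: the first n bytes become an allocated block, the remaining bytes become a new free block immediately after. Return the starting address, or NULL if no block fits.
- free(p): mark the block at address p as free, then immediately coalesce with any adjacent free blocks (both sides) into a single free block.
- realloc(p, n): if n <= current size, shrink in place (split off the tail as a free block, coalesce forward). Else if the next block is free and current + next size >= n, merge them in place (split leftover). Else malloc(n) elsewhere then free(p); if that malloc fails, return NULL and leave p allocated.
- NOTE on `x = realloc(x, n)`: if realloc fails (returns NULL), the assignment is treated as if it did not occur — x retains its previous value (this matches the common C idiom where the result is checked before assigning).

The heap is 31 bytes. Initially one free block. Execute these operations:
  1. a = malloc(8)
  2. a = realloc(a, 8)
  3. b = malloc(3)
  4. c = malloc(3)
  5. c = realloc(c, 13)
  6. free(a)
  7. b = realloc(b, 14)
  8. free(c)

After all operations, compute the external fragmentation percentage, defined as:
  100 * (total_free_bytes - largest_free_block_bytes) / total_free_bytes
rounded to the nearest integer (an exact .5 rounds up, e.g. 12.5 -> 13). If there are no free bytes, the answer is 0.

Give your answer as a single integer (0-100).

Op 1: a = malloc(8) -> a = 0; heap: [0-7 ALLOC][8-30 FREE]
Op 2: a = realloc(a, 8) -> a = 0; heap: [0-7 ALLOC][8-30 FREE]
Op 3: b = malloc(3) -> b = 8; heap: [0-7 ALLOC][8-10 ALLOC][11-30 FREE]
Op 4: c = malloc(3) -> c = 11; heap: [0-7 ALLOC][8-10 ALLOC][11-13 ALLOC][14-30 FREE]
Op 5: c = realloc(c, 13) -> c = 11; heap: [0-7 ALLOC][8-10 ALLOC][11-23 ALLOC][24-30 FREE]
Op 6: free(a) -> (freed a); heap: [0-7 FREE][8-10 ALLOC][11-23 ALLOC][24-30 FREE]
Op 7: b = realloc(b, 14) -> NULL (b unchanged); heap: [0-7 FREE][8-10 ALLOC][11-23 ALLOC][24-30 FREE]
Op 8: free(c) -> (freed c); heap: [0-7 FREE][8-10 ALLOC][11-30 FREE]
Free blocks: [8 20] total_free=28 largest=20 -> 100*(28-20)/28 = 800/28 ≈ 28.571 -> rounds to 29

Answer: 29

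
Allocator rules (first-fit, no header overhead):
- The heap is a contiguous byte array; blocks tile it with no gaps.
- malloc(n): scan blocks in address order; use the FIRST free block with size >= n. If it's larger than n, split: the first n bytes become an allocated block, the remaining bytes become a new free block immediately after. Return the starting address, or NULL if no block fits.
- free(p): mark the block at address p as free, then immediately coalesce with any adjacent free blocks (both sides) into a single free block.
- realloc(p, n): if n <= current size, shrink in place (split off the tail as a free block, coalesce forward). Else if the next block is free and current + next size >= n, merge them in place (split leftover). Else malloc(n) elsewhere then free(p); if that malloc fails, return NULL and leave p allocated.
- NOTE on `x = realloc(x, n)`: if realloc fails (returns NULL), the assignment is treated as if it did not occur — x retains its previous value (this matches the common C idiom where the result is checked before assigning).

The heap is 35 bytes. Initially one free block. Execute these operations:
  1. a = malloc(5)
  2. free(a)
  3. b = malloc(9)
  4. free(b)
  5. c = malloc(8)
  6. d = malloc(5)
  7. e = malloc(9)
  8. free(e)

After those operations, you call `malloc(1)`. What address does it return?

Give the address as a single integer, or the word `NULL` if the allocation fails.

Op 1: a = malloc(5) -> a = 0; heap: [0-4 ALLOC][5-34 FREE]
Op 2: free(a) -> (freed a); heap: [0-34 FREE]
Op 3: b = malloc(9) -> b = 0; heap: [0-8 ALLOC][9-34 FREE]
Op 4: free(b) -> (freed b); heap: [0-34 FREE]
Op 5: c = malloc(8) -> c = 0; heap: [0-7 ALLOC][8-34 FREE]
Op 6: d = malloc(5) -> d = 8; heap: [0-7 ALLOC][8-12 ALLOC][13-34 FREE]
Op 7: e = malloc(9) -> e = 13; heap: [0-7 ALLOC][8-12 ALLOC][13-21 ALLOC][22-34 FREE]
Op 8: free(e) -> (freed e); heap: [0-7 ALLOC][8-12 ALLOC][13-34 FREE]
malloc(1): first-fit scan over [0-7 ALLOC][8-12 ALLOC][13-34 FREE] -> 13

Answer: 13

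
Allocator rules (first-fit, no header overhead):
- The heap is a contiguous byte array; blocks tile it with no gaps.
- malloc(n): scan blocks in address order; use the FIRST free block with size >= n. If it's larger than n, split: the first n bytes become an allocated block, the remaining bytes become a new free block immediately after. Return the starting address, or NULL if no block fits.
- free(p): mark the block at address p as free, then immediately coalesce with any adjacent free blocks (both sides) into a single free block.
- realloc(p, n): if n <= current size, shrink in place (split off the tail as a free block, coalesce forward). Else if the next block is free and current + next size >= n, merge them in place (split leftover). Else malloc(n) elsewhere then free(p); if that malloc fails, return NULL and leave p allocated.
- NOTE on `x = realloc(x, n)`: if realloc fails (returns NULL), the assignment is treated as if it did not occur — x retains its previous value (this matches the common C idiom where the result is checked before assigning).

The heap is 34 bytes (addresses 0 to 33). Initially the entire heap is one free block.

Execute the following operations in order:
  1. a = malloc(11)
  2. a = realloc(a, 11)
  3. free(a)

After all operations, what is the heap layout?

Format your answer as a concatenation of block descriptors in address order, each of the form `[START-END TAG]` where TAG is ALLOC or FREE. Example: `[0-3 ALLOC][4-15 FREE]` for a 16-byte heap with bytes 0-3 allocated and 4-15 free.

Op 1: a = malloc(11) -> a = 0; heap: [0-10 ALLOC][11-33 FREE]
Op 2: a = realloc(a, 11) -> a = 0; heap: [0-10 ALLOC][11-33 FREE]
Op 3: free(a) -> (freed a); heap: [0-33 FREE]

Answer: [0-33 FREE]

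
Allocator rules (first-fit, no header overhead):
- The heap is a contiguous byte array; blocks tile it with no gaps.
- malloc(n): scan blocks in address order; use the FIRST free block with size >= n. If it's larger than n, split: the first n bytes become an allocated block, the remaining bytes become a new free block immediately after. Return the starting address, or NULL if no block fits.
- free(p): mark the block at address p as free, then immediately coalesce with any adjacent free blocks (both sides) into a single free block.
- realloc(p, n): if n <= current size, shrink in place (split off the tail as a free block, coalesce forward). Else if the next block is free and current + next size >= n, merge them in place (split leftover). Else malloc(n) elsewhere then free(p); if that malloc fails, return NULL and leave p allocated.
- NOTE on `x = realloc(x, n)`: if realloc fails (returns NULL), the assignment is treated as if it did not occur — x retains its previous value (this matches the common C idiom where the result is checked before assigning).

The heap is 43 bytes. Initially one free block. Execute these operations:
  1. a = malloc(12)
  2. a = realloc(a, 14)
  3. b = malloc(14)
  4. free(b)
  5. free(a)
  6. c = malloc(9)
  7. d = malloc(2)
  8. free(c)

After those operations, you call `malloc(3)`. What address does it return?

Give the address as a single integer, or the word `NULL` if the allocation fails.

Answer: 0

Derivation:
Op 1: a = malloc(12) -> a = 0; heap: [0-11 ALLOC][12-42 FREE]
Op 2: a = realloc(a, 14) -> a = 0; heap: [0-13 ALLOC][14-42 FREE]
Op 3: b = malloc(14) -> b = 14; heap: [0-13 ALLOC][14-27 ALLOC][28-42 FREE]
Op 4: free(b) -> (freed b); heap: [0-13 ALLOC][14-42 FREE]
Op 5: free(a) -> (freed a); heap: [0-42 FREE]
Op 6: c = malloc(9) -> c = 0; heap: [0-8 ALLOC][9-42 FREE]
Op 7: d = malloc(2) -> d = 9; heap: [0-8 ALLOC][9-10 ALLOC][11-42 FREE]
Op 8: free(c) -> (freed c); heap: [0-8 FREE][9-10 ALLOC][11-42 FREE]
malloc(3): first-fit scan over [0-8 FREE][9-10 ALLOC][11-42 FREE] -> 0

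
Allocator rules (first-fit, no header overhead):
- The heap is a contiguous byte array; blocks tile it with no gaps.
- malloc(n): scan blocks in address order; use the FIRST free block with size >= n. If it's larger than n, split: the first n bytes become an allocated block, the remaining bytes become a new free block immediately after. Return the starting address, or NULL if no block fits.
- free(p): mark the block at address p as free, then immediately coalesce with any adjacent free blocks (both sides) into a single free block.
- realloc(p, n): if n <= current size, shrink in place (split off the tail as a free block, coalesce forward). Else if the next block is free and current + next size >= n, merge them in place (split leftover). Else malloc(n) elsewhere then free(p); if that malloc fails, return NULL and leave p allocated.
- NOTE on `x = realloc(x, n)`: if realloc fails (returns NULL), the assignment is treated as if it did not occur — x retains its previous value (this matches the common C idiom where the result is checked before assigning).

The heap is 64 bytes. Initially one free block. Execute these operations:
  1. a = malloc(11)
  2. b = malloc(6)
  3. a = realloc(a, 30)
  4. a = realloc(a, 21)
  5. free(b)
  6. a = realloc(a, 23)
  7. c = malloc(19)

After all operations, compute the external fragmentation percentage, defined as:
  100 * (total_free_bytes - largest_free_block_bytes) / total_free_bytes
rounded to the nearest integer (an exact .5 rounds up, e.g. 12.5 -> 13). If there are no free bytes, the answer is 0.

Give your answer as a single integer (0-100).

Answer: 23

Derivation:
Op 1: a = malloc(11) -> a = 0; heap: [0-10 ALLOC][11-63 FREE]
Op 2: b = malloc(6) -> b = 11; heap: [0-10 ALLOC][11-16 ALLOC][17-63 FREE]
Op 3: a = realloc(a, 30) -> a = 17; heap: [0-10 FREE][11-16 ALLOC][17-46 ALLOC][47-63 FREE]
Op 4: a = realloc(a, 21) -> a = 17; heap: [0-10 FREE][11-16 ALLOC][17-37 ALLOC][38-63 FREE]
Op 5: free(b) -> (freed b); heap: [0-16 FREE][17-37 ALLOC][38-63 FREE]
Op 6: a = realloc(a, 23) -> a = 17; heap: [0-16 FREE][17-39 ALLOC][40-63 FREE]
Op 7: c = malloc(19) -> c = 40; heap: [0-16 FREE][17-39 ALLOC][40-58 ALLOC][59-63 FREE]
Free blocks: [17 5] total_free=22 largest=17 -> 100*(22-17)/22 = 500/22 ≈ 22.727 -> rounds to 23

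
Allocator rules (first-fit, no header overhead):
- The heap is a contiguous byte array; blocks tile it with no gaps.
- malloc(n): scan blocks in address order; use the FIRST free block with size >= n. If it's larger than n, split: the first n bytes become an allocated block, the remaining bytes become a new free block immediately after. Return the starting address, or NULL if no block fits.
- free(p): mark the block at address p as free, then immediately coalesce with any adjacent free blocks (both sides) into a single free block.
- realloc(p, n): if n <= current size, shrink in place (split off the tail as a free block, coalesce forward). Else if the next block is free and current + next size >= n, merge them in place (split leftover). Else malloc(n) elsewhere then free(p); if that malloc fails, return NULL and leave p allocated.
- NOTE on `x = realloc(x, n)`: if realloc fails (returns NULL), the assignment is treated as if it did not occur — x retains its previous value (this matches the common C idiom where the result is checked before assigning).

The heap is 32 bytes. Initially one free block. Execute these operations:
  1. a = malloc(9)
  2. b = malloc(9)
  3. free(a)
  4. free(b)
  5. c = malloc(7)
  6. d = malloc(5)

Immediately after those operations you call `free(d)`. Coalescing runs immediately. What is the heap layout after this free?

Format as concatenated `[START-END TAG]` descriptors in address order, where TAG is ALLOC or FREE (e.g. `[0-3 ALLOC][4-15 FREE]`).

Answer: [0-6 ALLOC][7-31 FREE]

Derivation:
Op 1: a = malloc(9) -> a = 0; heap: [0-8 ALLOC][9-31 FREE]
Op 2: b = malloc(9) -> b = 9; heap: [0-8 ALLOC][9-17 ALLOC][18-31 FREE]
Op 3: free(a) -> (freed a); heap: [0-8 FREE][9-17 ALLOC][18-31 FREE]
Op 4: free(b) -> (freed b); heap: [0-31 FREE]
Op 5: c = malloc(7) -> c = 0; heap: [0-6 ALLOC][7-31 FREE]
Op 6: d = malloc(5) -> d = 7; heap: [0-6 ALLOC][7-11 ALLOC][12-31 FREE]
free(d): d = 7 -> block [7-11 ALLOC]; mark free, coalesce with adjacent free neighbors -> [0-6 ALLOC][7-31 FREE]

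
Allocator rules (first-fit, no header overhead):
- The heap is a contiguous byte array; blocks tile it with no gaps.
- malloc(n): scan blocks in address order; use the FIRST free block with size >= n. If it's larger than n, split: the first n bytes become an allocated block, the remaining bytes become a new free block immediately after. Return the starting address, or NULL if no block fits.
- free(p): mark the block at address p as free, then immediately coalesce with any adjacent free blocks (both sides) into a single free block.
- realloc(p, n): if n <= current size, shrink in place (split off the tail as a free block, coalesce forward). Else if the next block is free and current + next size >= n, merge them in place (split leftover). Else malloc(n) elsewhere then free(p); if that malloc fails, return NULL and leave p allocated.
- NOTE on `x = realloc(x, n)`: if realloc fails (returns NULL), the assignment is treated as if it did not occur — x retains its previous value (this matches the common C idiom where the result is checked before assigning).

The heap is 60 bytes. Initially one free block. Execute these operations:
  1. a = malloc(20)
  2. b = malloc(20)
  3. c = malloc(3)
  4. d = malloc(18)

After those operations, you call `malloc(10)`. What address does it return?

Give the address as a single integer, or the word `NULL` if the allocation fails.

Op 1: a = malloc(20) -> a = 0; heap: [0-19 ALLOC][20-59 FREE]
Op 2: b = malloc(20) -> b = 20; heap: [0-19 ALLOC][20-39 ALLOC][40-59 FREE]
Op 3: c = malloc(3) -> c = 40; heap: [0-19 ALLOC][20-39 ALLOC][40-42 ALLOC][43-59 FREE]
Op 4: d = malloc(18) -> d = NULL; heap: [0-19 ALLOC][20-39 ALLOC][40-42 ALLOC][43-59 FREE]
malloc(10): first-fit scan over [0-19 ALLOC][20-39 ALLOC][40-42 ALLOC][43-59 FREE] -> 43

Answer: 43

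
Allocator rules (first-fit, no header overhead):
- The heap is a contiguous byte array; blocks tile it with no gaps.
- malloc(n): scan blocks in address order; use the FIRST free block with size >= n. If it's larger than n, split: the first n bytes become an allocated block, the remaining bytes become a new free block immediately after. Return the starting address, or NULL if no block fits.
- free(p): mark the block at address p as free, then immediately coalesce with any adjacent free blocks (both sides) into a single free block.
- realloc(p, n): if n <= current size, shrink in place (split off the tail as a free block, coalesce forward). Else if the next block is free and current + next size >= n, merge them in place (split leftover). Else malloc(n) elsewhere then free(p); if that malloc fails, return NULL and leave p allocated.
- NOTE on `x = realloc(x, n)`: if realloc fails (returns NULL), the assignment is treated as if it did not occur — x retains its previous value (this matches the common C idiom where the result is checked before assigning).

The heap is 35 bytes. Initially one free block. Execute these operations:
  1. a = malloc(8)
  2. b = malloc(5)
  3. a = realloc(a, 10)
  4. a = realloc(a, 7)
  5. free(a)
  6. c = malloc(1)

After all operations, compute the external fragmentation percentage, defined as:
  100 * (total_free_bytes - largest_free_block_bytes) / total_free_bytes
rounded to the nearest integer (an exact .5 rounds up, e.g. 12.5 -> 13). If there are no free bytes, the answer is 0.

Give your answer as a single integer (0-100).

Answer: 24

Derivation:
Op 1: a = malloc(8) -> a = 0; heap: [0-7 ALLOC][8-34 FREE]
Op 2: b = malloc(5) -> b = 8; heap: [0-7 ALLOC][8-12 ALLOC][13-34 FREE]
Op 3: a = realloc(a, 10) -> a = 13; heap: [0-7 FREE][8-12 ALLOC][13-22 ALLOC][23-34 FREE]
Op 4: a = realloc(a, 7) -> a = 13; heap: [0-7 FREE][8-12 ALLOC][13-19 ALLOC][20-34 FREE]
Op 5: free(a) -> (freed a); heap: [0-7 FREE][8-12 ALLOC][13-34 FREE]
Op 6: c = malloc(1) -> c = 0; heap: [0-0 ALLOC][1-7 FREE][8-12 ALLOC][13-34 FREE]
Free blocks: [7 22] total_free=29 largest=22 -> 100*(29-22)/29 = 700/29 ≈ 24.138 -> rounds to 24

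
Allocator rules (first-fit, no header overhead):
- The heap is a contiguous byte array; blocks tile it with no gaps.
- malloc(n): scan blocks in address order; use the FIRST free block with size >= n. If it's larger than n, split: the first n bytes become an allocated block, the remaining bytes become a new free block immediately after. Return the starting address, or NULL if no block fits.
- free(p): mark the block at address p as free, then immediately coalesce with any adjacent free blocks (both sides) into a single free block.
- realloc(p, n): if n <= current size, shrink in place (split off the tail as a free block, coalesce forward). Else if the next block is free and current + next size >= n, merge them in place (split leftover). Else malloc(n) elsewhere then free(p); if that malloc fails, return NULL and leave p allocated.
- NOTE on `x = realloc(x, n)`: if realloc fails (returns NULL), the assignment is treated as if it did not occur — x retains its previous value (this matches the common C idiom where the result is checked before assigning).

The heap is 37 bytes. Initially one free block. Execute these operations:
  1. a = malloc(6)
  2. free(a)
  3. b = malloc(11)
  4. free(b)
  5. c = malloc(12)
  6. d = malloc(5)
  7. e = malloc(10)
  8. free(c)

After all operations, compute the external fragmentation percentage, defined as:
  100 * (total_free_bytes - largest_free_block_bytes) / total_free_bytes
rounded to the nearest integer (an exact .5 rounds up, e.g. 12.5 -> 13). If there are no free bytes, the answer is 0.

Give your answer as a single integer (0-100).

Op 1: a = malloc(6) -> a = 0; heap: [0-5 ALLOC][6-36 FREE]
Op 2: free(a) -> (freed a); heap: [0-36 FREE]
Op 3: b = malloc(11) -> b = 0; heap: [0-10 ALLOC][11-36 FREE]
Op 4: free(b) -> (freed b); heap: [0-36 FREE]
Op 5: c = malloc(12) -> c = 0; heap: [0-11 ALLOC][12-36 FREE]
Op 6: d = malloc(5) -> d = 12; heap: [0-11 ALLOC][12-16 ALLOC][17-36 FREE]
Op 7: e = malloc(10) -> e = 17; heap: [0-11 ALLOC][12-16 ALLOC][17-26 ALLOC][27-36 FREE]
Op 8: free(c) -> (freed c); heap: [0-11 FREE][12-16 ALLOC][17-26 ALLOC][27-36 FREE]
Free blocks: [12 10] total_free=22 largest=12 -> 100*(22-12)/22 = 1000/22 ≈ 45.455 -> rounds to 45

Answer: 45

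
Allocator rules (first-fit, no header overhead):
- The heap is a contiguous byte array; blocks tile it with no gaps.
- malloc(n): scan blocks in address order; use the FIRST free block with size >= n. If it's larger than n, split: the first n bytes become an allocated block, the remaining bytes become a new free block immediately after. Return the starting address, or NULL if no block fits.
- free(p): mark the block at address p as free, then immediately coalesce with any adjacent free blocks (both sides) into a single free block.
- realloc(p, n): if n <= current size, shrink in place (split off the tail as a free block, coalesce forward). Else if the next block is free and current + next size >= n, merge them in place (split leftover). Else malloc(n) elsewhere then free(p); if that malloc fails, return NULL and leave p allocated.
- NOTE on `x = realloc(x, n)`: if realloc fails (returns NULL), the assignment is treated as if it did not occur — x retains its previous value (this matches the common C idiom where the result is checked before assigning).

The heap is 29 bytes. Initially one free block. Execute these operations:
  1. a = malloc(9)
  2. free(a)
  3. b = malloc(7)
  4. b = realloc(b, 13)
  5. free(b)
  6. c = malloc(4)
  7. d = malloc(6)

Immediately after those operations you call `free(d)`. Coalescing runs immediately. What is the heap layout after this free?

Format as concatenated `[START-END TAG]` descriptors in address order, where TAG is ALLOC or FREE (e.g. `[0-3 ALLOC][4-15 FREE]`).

Op 1: a = malloc(9) -> a = 0; heap: [0-8 ALLOC][9-28 FREE]
Op 2: free(a) -> (freed a); heap: [0-28 FREE]
Op 3: b = malloc(7) -> b = 0; heap: [0-6 ALLOC][7-28 FREE]
Op 4: b = realloc(b, 13) -> b = 0; heap: [0-12 ALLOC][13-28 FREE]
Op 5: free(b) -> (freed b); heap: [0-28 FREE]
Op 6: c = malloc(4) -> c = 0; heap: [0-3 ALLOC][4-28 FREE]
Op 7: d = malloc(6) -> d = 4; heap: [0-3 ALLOC][4-9 ALLOC][10-28 FREE]
free(d): d = 4 -> block [4-9 ALLOC]; mark free, coalesce with adjacent free neighbors -> [0-3 ALLOC][4-28 FREE]

Answer: [0-3 ALLOC][4-28 FREE]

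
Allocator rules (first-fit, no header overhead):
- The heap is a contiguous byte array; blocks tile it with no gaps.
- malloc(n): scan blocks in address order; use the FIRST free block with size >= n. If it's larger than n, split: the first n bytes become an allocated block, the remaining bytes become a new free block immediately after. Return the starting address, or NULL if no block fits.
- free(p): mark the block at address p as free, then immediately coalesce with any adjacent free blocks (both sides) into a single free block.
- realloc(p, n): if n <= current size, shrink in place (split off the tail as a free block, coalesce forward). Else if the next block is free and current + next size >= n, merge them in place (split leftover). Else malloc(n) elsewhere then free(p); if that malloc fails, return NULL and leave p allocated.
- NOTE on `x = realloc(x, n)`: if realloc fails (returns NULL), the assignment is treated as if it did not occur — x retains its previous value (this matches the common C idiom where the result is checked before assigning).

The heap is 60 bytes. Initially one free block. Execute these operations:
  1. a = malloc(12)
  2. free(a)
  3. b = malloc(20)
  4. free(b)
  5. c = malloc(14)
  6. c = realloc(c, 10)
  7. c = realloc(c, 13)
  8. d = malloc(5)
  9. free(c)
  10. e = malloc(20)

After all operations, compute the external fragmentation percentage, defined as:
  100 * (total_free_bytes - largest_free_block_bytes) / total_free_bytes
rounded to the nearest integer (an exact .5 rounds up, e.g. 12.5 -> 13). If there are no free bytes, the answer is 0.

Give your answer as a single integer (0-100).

Op 1: a = malloc(12) -> a = 0; heap: [0-11 ALLOC][12-59 FREE]
Op 2: free(a) -> (freed a); heap: [0-59 FREE]
Op 3: b = malloc(20) -> b = 0; heap: [0-19 ALLOC][20-59 FREE]
Op 4: free(b) -> (freed b); heap: [0-59 FREE]
Op 5: c = malloc(14) -> c = 0; heap: [0-13 ALLOC][14-59 FREE]
Op 6: c = realloc(c, 10) -> c = 0; heap: [0-9 ALLOC][10-59 FREE]
Op 7: c = realloc(c, 13) -> c = 0; heap: [0-12 ALLOC][13-59 FREE]
Op 8: d = malloc(5) -> d = 13; heap: [0-12 ALLOC][13-17 ALLOC][18-59 FREE]
Op 9: free(c) -> (freed c); heap: [0-12 FREE][13-17 ALLOC][18-59 FREE]
Op 10: e = malloc(20) -> e = 18; heap: [0-12 FREE][13-17 ALLOC][18-37 ALLOC][38-59 FREE]
Free blocks: [13 22] total_free=35 largest=22 -> 100*(35-22)/35 = 1300/35 ≈ 37.143 -> rounds to 37

Answer: 37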